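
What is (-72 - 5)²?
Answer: 5929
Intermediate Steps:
(-72 - 5)² = (-77)² = 5929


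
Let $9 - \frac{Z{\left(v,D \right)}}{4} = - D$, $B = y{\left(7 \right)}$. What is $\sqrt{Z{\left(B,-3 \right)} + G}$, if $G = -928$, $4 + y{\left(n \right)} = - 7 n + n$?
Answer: $2 i \sqrt{226} \approx 30.067 i$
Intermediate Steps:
$y{\left(n \right)} = -4 - 6 n$ ($y{\left(n \right)} = -4 + \left(- 7 n + n\right) = -4 - 6 n$)
$B = -46$ ($B = -4 - 42 = -46$)
$Z{\left(v,D \right)} = 36 + 4 D$ ($Z{\left(v,D \right)} = 36 - 4 \left(- D\right) = 36 + 4 D$)
$\sqrt{Z{\left(B,-3 \right)} + G} = \sqrt{\left(36 + 4 \left(-3\right)\right) - 928} = \sqrt{\left(36 - 12\right) - 928} = \sqrt{24 - 928} = \sqrt{-904} = 2 i \sqrt{226}$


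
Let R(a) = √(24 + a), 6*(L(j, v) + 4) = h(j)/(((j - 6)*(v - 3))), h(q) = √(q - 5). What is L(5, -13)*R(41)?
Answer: -4*√65 ≈ -32.249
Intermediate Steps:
h(q) = √(-5 + q)
L(j, v) = -4 + √(-5 + j)/(6*(-6 + j)*(-3 + v)) (L(j, v) = -4 + (√(-5 + j)/(((j - 6)*(v - 3))))/6 = -4 + (√(-5 + j)/(((-6 + j)*(-3 + v))))/6 = -4 + (√(-5 + j)*(1/((-6 + j)*(-3 + v))))/6 = -4 + (√(-5 + j)/((-6 + j)*(-3 + v)))/6 = -4 + √(-5 + j)/(6*(-6 + j)*(-3 + v)))
L(5, -13)*R(41) = ((-432 + √(-5 + 5) + 72*5 + 144*(-13) - 24*5*(-13))/(6*(18 - 6*(-13) - 3*5 + 5*(-13))))*√(24 + 41) = ((-432 + √0 + 360 - 1872 + 1560)/(6*(18 + 78 - 15 - 65)))*√65 = ((⅙)*(-432 + 0 + 360 - 1872 + 1560)/16)*√65 = ((⅙)*(1/16)*(-384))*√65 = -4*√65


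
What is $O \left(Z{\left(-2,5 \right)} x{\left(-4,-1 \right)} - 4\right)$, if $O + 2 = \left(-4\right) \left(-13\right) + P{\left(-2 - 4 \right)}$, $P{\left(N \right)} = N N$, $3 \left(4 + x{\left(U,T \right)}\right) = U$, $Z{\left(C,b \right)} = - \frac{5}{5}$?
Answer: $\frac{344}{3} \approx 114.67$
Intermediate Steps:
$Z{\left(C,b \right)} = -1$ ($Z{\left(C,b \right)} = \left(-5\right) \frac{1}{5} = -1$)
$x{\left(U,T \right)} = -4 + \frac{U}{3}$
$P{\left(N \right)} = N^{2}$
$O = 86$ ($O = -2 + \left(\left(-4\right) \left(-13\right) + \left(-2 - 4\right)^{2}\right) = -2 + \left(52 + \left(-6\right)^{2}\right) = -2 + \left(52 + 36\right) = -2 + 88 = 86$)
$O \left(Z{\left(-2,5 \right)} x{\left(-4,-1 \right)} - 4\right) = 86 \left(- (-4 + \frac{1}{3} \left(-4\right)) - 4\right) = 86 \left(- (-4 - \frac{4}{3}) - 4\right) = 86 \left(\left(-1\right) \left(- \frac{16}{3}\right) - 4\right) = 86 \left(\frac{16}{3} - 4\right) = 86 \cdot \frac{4}{3} = \frac{344}{3}$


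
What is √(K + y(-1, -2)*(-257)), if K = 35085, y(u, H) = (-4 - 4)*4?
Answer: √43309 ≈ 208.11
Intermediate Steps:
y(u, H) = -32 (y(u, H) = -8*4 = -32)
√(K + y(-1, -2)*(-257)) = √(35085 - 32*(-257)) = √(35085 + 8224) = √43309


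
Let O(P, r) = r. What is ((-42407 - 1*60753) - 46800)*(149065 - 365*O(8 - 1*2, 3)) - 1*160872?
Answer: -22189742072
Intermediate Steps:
((-42407 - 1*60753) - 46800)*(149065 - 365*O(8 - 1*2, 3)) - 1*160872 = ((-42407 - 1*60753) - 46800)*(149065 - 365*3) - 1*160872 = ((-42407 - 60753) - 46800)*(149065 - 1095) - 160872 = (-103160 - 46800)*147970 - 160872 = -149960*147970 - 160872 = -22189581200 - 160872 = -22189742072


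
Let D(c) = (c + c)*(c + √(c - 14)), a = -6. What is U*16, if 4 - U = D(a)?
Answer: -1088 + 384*I*√5 ≈ -1088.0 + 858.65*I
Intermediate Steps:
D(c) = 2*c*(c + √(-14 + c)) (D(c) = (2*c)*(c + √(-14 + c)) = 2*c*(c + √(-14 + c)))
U = -68 + 24*I*√5 (U = 4 - 2*(-6)*(-6 + √(-14 - 6)) = 4 - 2*(-6)*(-6 + √(-20)) = 4 - 2*(-6)*(-6 + 2*I*√5) = 4 - (72 - 24*I*√5) = 4 + (-72 + 24*I*√5) = -68 + 24*I*√5 ≈ -68.0 + 53.666*I)
U*16 = (-68 + 24*I*√5)*16 = -1088 + 384*I*√5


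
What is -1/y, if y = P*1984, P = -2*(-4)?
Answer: -1/15872 ≈ -6.3004e-5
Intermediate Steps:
P = 8
y = 15872 (y = 8*1984 = 15872)
-1/y = -1/15872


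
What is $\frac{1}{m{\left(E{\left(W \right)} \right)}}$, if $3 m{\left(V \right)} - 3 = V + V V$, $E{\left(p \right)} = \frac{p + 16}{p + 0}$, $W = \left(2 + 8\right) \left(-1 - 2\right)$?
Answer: $\frac{675}{829} \approx 0.81423$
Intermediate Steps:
$W = -30$ ($W = 10 \left(-3\right) = -30$)
$E{\left(p \right)} = \frac{16 + p}{p}$
$m{\left(V \right)} = 1 + \frac{V}{3} + \frac{V^{2}}{3}$ ($m{\left(V \right)} = 1 + \frac{V + V V}{3} = 1 + \frac{V + V^{2}}{3} = 1 + \left(\frac{V}{3} + \frac{V^{2}}{3}\right) = 1 + \frac{V}{3} + \frac{V^{2}}{3}$)
$\frac{1}{m{\left(E{\left(W \right)} \right)}} = \frac{1}{1 + \frac{\frac{1}{-30} \left(16 - 30\right)}{3} + \frac{\left(\frac{16 - 30}{-30}\right)^{2}}{3}} = \frac{1}{1 + \frac{\left(- \frac{1}{30}\right) \left(-14\right)}{3} + \frac{\left(\left(- \frac{1}{30}\right) \left(-14\right)\right)^{2}}{3}} = \frac{1}{1 + \frac{1}{3} \cdot \frac{7}{15} + \frac{\left(\frac{7}{15}\right)^{2}}{3}} = \frac{1}{1 + \frac{7}{45} + \frac{1}{3} \cdot \frac{49}{225}} = \frac{1}{1 + \frac{7}{45} + \frac{49}{675}} = \frac{1}{\frac{829}{675}} = \frac{675}{829}$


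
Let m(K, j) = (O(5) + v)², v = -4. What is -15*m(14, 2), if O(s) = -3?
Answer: -735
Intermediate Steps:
m(K, j) = 49 (m(K, j) = (-3 - 4)² = (-7)² = 49)
-15*m(14, 2) = -15*49 = -735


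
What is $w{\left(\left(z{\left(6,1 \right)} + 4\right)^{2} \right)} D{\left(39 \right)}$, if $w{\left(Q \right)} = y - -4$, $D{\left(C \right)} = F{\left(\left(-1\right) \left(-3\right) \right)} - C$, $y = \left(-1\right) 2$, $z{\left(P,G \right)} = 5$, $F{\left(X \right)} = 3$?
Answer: $-72$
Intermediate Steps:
$y = -2$
$D{\left(C \right)} = 3 - C$
$w{\left(Q \right)} = 2$ ($w{\left(Q \right)} = -2 - -4 = -2 + 4 = 2$)
$w{\left(\left(z{\left(6,1 \right)} + 4\right)^{2} \right)} D{\left(39 \right)} = 2 \left(3 - 39\right) = 2 \left(-36\right) = -72$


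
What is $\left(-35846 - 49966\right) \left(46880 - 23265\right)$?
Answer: $-2026450380$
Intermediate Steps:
$\left(-35846 - 49966\right) \left(46880 - 23265\right) = \left(-85812\right) 23615 = -2026450380$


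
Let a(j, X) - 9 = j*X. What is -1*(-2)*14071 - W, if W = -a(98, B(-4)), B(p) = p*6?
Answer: 25799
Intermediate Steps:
B(p) = 6*p
a(j, X) = 9 + X*j (a(j, X) = 9 + j*X = 9 + X*j)
W = 2343 (W = -(9 + (6*(-4))*98) = -(9 - 24*98) = -(9 - 2352) = -1*(-2343) = 2343)
-1*(-2)*14071 - W = -1*(-2)*14071 - 1*2343 = 2*14071 - 2343 = 28142 - 2343 = 25799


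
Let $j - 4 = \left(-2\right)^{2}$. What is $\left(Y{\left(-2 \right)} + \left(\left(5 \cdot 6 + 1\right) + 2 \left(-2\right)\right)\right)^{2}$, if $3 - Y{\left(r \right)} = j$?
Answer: $484$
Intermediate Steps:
$j = 8$ ($j = 4 + \left(-2\right)^{2} = 4 + 4 = 8$)
$Y{\left(r \right)} = -5$ ($Y{\left(r \right)} = 3 - 8 = -5$)
$\left(Y{\left(-2 \right)} + \left(\left(5 \cdot 6 + 1\right) + 2 \left(-2\right)\right)\right)^{2} = \left(-5 + \left(\left(5 \cdot 6 + 1\right) + 2 \left(-2\right)\right)\right)^{2} = \left(-5 + \left(\left(30 + 1\right) - 4\right)\right)^{2} = \left(-5 + \left(31 - 4\right)\right)^{2} = \left(-5 + 27\right)^{2} = 22^{2} = 484$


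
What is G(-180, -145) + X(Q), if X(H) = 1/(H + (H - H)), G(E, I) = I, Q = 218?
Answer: -31609/218 ≈ -145.00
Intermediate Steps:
X(H) = 1/H (X(H) = 1/(H + 0) = 1/H)
G(-180, -145) + X(Q) = -145 + 1/218 = -31609/218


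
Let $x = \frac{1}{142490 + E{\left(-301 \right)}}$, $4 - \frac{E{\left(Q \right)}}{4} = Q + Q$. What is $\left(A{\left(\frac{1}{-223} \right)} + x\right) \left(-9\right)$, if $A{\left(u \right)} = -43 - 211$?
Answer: $\frac{331273395}{144914} \approx 2286.0$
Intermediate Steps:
$E{\left(Q \right)} = 16 - 8 Q$ ($E{\left(Q \right)} = 16 - 4 \left(Q + Q\right) = 16 - 4 \cdot 2 Q = 16 - 8 Q$)
$A{\left(u \right)} = -254$ ($A{\left(u \right)} = -43 - 211 = -254$)
$x = \frac{1}{144914}$ ($x = \frac{1}{142490 + \left(16 - -2408\right)} = \frac{1}{142490 + \left(16 + 2408\right)} = \frac{1}{142490 + 2424} = \frac{1}{144914} \approx 6.9006 \cdot 10^{-6}$)
$\left(A{\left(\frac{1}{-223} \right)} + x\right) \left(-9\right) = \left(-254 + \frac{1}{144914}\right) \left(-9\right) = \left(- \frac{36808155}{144914}\right) \left(-9\right) = \frac{331273395}{144914}$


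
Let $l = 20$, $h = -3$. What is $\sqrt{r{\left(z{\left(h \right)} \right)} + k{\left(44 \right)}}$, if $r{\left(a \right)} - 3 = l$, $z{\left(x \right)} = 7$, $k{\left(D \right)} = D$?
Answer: $\sqrt{67} \approx 8.1853$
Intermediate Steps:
$r{\left(a \right)} = 23$ ($r{\left(a \right)} = 3 + 20 = 23$)
$\sqrt{r{\left(z{\left(h \right)} \right)} + k{\left(44 \right)}} = \sqrt{23 + 44} = \sqrt{67}$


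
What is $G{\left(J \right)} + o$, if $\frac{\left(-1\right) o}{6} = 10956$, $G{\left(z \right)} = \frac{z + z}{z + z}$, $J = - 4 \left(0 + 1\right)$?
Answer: $-65735$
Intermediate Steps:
$J = -4$ ($J = \left(-4\right) 1 = -4$)
$G{\left(z \right)} = 1$ ($G{\left(z \right)} = \frac{2 z}{2 z} = 2 z \frac{1}{2 z} = 1$)
$o = -65736$ ($o = \left(-6\right) 10956 = -65736$)
$G{\left(J \right)} + o = 1 - 65736 = -65735$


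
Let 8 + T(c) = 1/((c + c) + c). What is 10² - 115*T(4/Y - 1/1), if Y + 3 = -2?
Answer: 28115/27 ≈ 1041.3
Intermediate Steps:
Y = -5 (Y = -3 - 2 = -5)
T(c) = -8 + 1/(3*c) (T(c) = -8 + 1/((c + c) + c) = -8 + 1/(2*c + c) = -8 + 1/(3*c))
10² - 115*T(4/Y - 1/1) = 10² - 115*(-8 + 1/(3*(4/(-5) - 1/1))) = 100 - 115*(-8 + 1/(3*(4*(-⅕) - 1*1))) = 100 - 115*(-8 + 1/(3*(-⅘ - 1))) = 100 - 115*(-8 + 1/(3*(-9/5))) = 100 - 115*(-8 + (⅓)*(-5/9)) = 100 - 115*(-8 - 5/27) = 100 - 115*(-221/27) = 100 + 25415/27 = 28115/27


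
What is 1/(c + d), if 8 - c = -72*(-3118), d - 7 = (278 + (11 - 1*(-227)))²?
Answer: 1/41775 ≈ 2.3938e-5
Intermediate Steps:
d = 266263 (d = 7 + (278 + (11 - 1*(-227)))² = 7 + (278 + (11 + 227))² = 7 + (278 + 238)² = 7 + 516² = 7 + 266256 = 266263)
c = -224488 (c = 8 - (-72)*(-3118) = 8 - 1*224496 = 8 - 224496 = -224488)
1/(c + d) = 1/(-224488 + 266263) = 1/41775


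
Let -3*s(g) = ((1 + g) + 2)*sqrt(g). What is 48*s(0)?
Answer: 0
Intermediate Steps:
s(g) = -sqrt(g)*(3 + g)/3 (s(g) = -((1 + g) + 2)*sqrt(g)/3 = -(3 + g)*sqrt(g)/3 = -sqrt(g)*(3 + g)/3)
48*s(0) = 48*(sqrt(0)*(-3 - 1*0)/3) = 48*((1/3)*0*(-3 + 0)) = 48*((1/3)*0*(-3)) = 48*0 = 0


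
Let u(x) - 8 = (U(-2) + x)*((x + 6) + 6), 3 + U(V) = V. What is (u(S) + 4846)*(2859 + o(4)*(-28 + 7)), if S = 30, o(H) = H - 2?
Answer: 16631568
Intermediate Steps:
U(V) = -3 + V
o(H) = -2 + H
u(x) = 8 + (-5 + x)*(12 + x) (u(x) = 8 + ((-3 - 2) + x)*((x + 6) + 6) = 8 + (-5 + x)*((6 + x) + 6) = 8 + (-5 + x)*(12 + x))
(u(S) + 4846)*(2859 + o(4)*(-28 + 7)) = ((-52 + 30² + 7*30) + 4846)*(2859 + (-2 + 4)*(-28 + 7)) = ((-52 + 900 + 210) + 4846)*(2859 + 2*(-21)) = (1058 + 4846)*(2859 - 42) = 5904*2817 = 16631568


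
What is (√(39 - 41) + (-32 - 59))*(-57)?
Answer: 5187 - 57*I*√2 ≈ 5187.0 - 80.61*I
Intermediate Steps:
(√(39 - 41) + (-32 - 59))*(-57) = (√(-2) - 91)*(-57) = (I*√2 - 91)*(-57) = (-91 + I*√2)*(-57) = 5187 - 57*I*√2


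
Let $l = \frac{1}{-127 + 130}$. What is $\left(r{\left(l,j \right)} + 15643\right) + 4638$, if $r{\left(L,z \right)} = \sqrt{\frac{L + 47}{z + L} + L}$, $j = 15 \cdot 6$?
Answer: $20281 + \frac{\sqrt{566661}}{813} \approx 20282.0$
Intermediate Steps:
$j = 90$
$l = \frac{1}{3} \approx 0.33333$
$r{\left(L,z \right)} = \sqrt{L + \frac{47 + L}{L + z}}$ ($r{\left(L,z \right)} = \sqrt{\frac{47 + L}{L + z} + L} = \sqrt{L + \frac{47 + L}{L + z}}$)
$\left(r{\left(l,j \right)} + 15643\right) + 4638 = \left(\sqrt{\frac{47 + \frac{1}{3} + \frac{\frac{1}{3} + 90}{3}}{\frac{1}{3} + 90}} + 15643\right) + 4638 = \left(\sqrt{\frac{47 + \frac{1}{3} + \frac{1}{3} \cdot \frac{271}{3}}{\frac{271}{3}}} + 15643\right) + 4638 = \left(\sqrt{\frac{3 \left(47 + \frac{1}{3} + \frac{271}{9}\right)}{271}} + 15643\right) + 4638 = \left(\sqrt{\frac{3}{271} \cdot \frac{697}{9}} + 15643\right) + 4638 = \left(\sqrt{\frac{697}{813}} + 15643\right) + 4638 = \left(\frac{\sqrt{566661}}{813} + 15643\right) + 4638 = \left(15643 + \frac{\sqrt{566661}}{813}\right) + 4638 = 20281 + \frac{\sqrt{566661}}{813}$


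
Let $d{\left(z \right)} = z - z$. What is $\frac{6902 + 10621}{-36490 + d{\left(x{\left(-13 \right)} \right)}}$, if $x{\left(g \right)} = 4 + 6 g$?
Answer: $- \frac{17523}{36490} \approx -0.48021$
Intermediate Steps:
$d{\left(z \right)} = 0$
$\frac{6902 + 10621}{-36490 + d{\left(x{\left(-13 \right)} \right)}} = \frac{6902 + 10621}{-36490 + 0} = \frac{17523}{-36490} = 17523 \left(- \frac{1}{36490}\right) = - \frac{17523}{36490}$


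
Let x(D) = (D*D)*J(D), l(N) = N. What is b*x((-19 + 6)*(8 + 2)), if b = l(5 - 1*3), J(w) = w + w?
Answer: -8788000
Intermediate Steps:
J(w) = 2*w
x(D) = 2*D**3 (x(D) = (D*D)*(2*D) = D**2*(2*D) = 2*D**3)
b = 2 (b = 5 - 1*3 = 5 - 3 = 2)
b*x((-19 + 6)*(8 + 2)) = 2*(2*((-19 + 6)*(8 + 2))**3) = 2*(2*(-13*10)**3) = 2*(2*(-130)**3) = 2*(2*(-2197000)) = 2*(-4394000) = -8788000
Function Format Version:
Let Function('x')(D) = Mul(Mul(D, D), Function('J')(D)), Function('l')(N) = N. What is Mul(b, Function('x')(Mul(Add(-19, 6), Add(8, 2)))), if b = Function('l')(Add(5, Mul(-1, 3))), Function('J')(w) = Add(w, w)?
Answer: -8788000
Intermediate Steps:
Function('J')(w) = Mul(2, w)
Function('x')(D) = Mul(2, Pow(D, 3)) (Function('x')(D) = Mul(Mul(D, D), Mul(2, D)) = Mul(Pow(D, 2), Mul(2, D)) = Mul(2, Pow(D, 3)))
b = 2 (b = Add(5, Mul(-1, 3)) = Add(5, -3) = 2)
Mul(b, Function('x')(Mul(Add(-19, 6), Add(8, 2)))) = Mul(2, Mul(2, Pow(Mul(Add(-19, 6), Add(8, 2)), 3))) = Mul(2, Mul(2, Pow(Mul(-13, 10), 3))) = Mul(2, Mul(2, Pow(-130, 3))) = Mul(2, Mul(2, -2197000)) = Mul(2, -4394000) = -8788000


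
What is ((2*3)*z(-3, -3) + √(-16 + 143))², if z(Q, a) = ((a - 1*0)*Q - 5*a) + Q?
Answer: (126 + √127)² ≈ 18843.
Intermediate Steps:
z(Q, a) = Q - 5*a + Q*a (z(Q, a) = ((a + 0)*Q - 5*a) + Q = (a*Q - 5*a) + Q = (Q*a - 5*a) + Q = (-5*a + Q*a) + Q = Q - 5*a + Q*a)
((2*3)*z(-3, -3) + √(-16 + 143))² = ((2*3)*(-3 - 5*(-3) - 3*(-3)) + √(-16 + 143))² = (6*(-3 + 15 + 9) + √127)² = (6*21 + √127)² = (126 + √127)²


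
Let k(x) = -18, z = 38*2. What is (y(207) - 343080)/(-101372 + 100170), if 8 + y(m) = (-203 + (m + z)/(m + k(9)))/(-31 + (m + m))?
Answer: 12417574570/43504587 ≈ 285.43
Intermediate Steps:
z = 76
y(m) = -8 + (-203 + (76 + m)/(-18 + m))/(-31 + 2*m) (y(m) = -8 + (-203 + (m + 76)/(m - 18))/(-31 + (m + m)) = -8 + (-203 + (76 + m)/(-18 + m))/(-31 + 2*m))
(y(207) - 343080)/(-101372 + 100170) = (2*(-367 - 8*207² + 167*207)/(558 - 67*207 + 2*207²) - 343080)/(-101372 + 100170) = (2*(-367 - 8*42849 + 34569)/(558 - 13869 + 2*42849) - 343080)/(-1202) = (2*(-367 - 342792 + 34569)/(558 - 13869 + 85698) - 343080)*(-1/1202) = (2*(-308590)/72387 - 343080)*(-1/1202) = (2*(1/72387)*(-308590) - 343080)*(-1/1202) = (-617180/72387 - 343080)*(-1/1202) = -24835149140/72387*(-1/1202) = 12417574570/43504587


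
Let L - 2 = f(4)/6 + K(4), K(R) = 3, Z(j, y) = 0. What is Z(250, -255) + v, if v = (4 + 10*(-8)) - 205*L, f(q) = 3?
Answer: -2407/2 ≈ -1203.5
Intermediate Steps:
L = 11/2 (L = 2 + (3/6 + 3) = 2 + (3*(1/6) + 3) = 2 + (1/2 + 3) = 2 + 7/2 = 11/2 ≈ 5.5000)
v = -2407/2 (v = (4 + 10*(-8)) - 205*11/2 = (4 - 80) - 2255/2 = -76 - 2255/2 = -2407/2 ≈ -1203.5)
Z(250, -255) + v = 0 - 2407/2 = -2407/2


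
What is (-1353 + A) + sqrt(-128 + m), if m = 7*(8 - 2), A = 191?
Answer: -1162 + I*sqrt(86) ≈ -1162.0 + 9.2736*I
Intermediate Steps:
m = 42 (m = 7*6 = 42)
(-1353 + A) + sqrt(-128 + m) = (-1353 + 191) + sqrt(-128 + 42) = -1162 + sqrt(-86) = -1162 + I*sqrt(86)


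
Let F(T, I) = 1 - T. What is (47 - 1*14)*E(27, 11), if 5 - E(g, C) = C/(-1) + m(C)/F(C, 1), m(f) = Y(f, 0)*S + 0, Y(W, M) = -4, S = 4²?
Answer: 1584/5 ≈ 316.80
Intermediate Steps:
S = 16
m(f) = -64 (m(f) = -4*16 + 0 = -64 + 0 = -64)
E(g, C) = 5 + C + 64/(1 - C) (E(g, C) = 5 - (C/(-1) - 64/(1 - C)) = 5 - (C*(-1) - 64/(1 - C)) = 5 - (-C - 64/(1 - C)) = 5 + (C + 64/(1 - C)) = 5 + C + 64/(1 - C))
(47 - 1*14)*E(27, 11) = (47 - 1*14)*((-64 + (-1 + 11)*(5 + 11))/(-1 + 11)) = (47 - 14)*((-64 + 10*16)/10) = 33*((-64 + 160)/10) = 33*((⅒)*96) = 33*(48/5) = 1584/5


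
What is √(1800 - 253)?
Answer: √1547 ≈ 39.332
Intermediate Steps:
√(1800 - 253) = √1547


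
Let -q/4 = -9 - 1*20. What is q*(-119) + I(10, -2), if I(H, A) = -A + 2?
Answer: -13800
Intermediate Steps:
I(H, A) = 2 - A
q = 116 (q = -4*(-9 - 1*20) = -4*(-9 - 20) = -4*(-29) = 116)
q*(-119) + I(10, -2) = 116*(-119) + (2 - 1*(-2)) = -13804 + (2 + 2) = -13804 + 4 = -13800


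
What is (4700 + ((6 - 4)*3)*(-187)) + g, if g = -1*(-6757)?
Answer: 10335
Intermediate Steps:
g = 6757
(4700 + ((6 - 4)*3)*(-187)) + g = (4700 + ((6 - 4)*3)*(-187)) + 6757 = (4700 + (2*3)*(-187)) + 6757 = (4700 + 6*(-187)) + 6757 = (4700 - 1122) + 6757 = 3578 + 6757 = 10335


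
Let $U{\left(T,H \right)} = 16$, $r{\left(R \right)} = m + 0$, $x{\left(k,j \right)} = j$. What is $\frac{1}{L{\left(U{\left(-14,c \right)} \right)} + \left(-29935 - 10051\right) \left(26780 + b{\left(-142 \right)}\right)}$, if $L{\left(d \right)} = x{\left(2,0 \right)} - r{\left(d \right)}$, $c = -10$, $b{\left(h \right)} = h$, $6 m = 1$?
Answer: $- \frac{6}{6390882409} \approx -9.3884 \cdot 10^{-10}$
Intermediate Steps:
$m = \frac{1}{6}$ ($m = \frac{1}{6} \cdot 1 = \frac{1}{6} \approx 0.16667$)
$r{\left(R \right)} = \frac{1}{6}$ ($r{\left(R \right)} = \frac{1}{6} + 0 = \frac{1}{6}$)
$L{\left(d \right)} = - \frac{1}{6}$ ($L{\left(d \right)} = 0 - \frac{1}{6} = - \frac{1}{6}$)
$\frac{1}{L{\left(U{\left(-14,c \right)} \right)} + \left(-29935 - 10051\right) \left(26780 + b{\left(-142 \right)}\right)} = \frac{1}{- \frac{1}{6} + \left(-29935 - 10051\right) \left(26780 - 142\right)} = \frac{1}{- \frac{1}{6} - 1065147068} = \frac{1}{- \frac{6390882409}{6}} = - \frac{6}{6390882409}$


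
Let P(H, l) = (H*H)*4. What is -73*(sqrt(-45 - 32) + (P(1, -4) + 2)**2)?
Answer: -2628 - 73*I*sqrt(77) ≈ -2628.0 - 640.57*I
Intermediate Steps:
P(H, l) = 4*H**2 (P(H, l) = H**2*4 = 4*H**2)
-73*(sqrt(-45 - 32) + (P(1, -4) + 2)**2) = -73*(sqrt(-45 - 32) + (4*1**2 + 2)**2) = -73*(sqrt(-77) + (4*1 + 2)**2) = -73*(I*sqrt(77) + (4 + 2)**2) = -73*(I*sqrt(77) + 6**2) = -73*(I*sqrt(77) + 36) = -73*(36 + I*sqrt(77)) = -2628 - 73*I*sqrt(77)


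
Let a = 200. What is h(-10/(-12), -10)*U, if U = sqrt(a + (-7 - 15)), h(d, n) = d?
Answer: 5*sqrt(178)/6 ≈ 11.118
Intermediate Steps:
U = sqrt(178) (U = sqrt(200 + (-7 - 15)) = sqrt(200 - 22) = sqrt(178) ≈ 13.342)
h(-10/(-12), -10)*U = (-10/(-12))*sqrt(178) = (-10*(-1/12))*sqrt(178) = 5*sqrt(178)/6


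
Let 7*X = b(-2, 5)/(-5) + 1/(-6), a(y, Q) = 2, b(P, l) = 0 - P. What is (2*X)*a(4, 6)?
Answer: -34/105 ≈ -0.32381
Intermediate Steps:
b(P, l) = -P
X = -17/210 (X = (-1*(-2)/(-5) + 1/(-6))/7 = (2*(-1/5) + 1*(-1/6))/7 = (-2/5 - 1/6)/7 = (1/7)*(-17/30) = -17/210 ≈ -0.080952)
(2*X)*a(4, 6) = (2*(-17/210))*2 = -17/105*2 = -34/105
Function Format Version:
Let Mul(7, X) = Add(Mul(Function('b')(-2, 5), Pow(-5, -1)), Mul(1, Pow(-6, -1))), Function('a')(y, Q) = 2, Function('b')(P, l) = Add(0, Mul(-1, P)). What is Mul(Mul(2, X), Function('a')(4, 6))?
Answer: Rational(-34, 105) ≈ -0.32381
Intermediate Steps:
Function('b')(P, l) = Mul(-1, P)
X = Rational(-17, 210) (X = Mul(Rational(1, 7), Add(Mul(Mul(-1, -2), Pow(-5, -1)), Mul(1, Pow(-6, -1)))) = Mul(Rational(1, 7), Add(Mul(2, Rational(-1, 5)), Mul(1, Rational(-1, 6)))) = Mul(Rational(1, 7), Add(Rational(-2, 5), Rational(-1, 6))) = Mul(Rational(1, 7), Rational(-17, 30)) = Rational(-17, 210) ≈ -0.080952)
Mul(Mul(2, X), Function('a')(4, 6)) = Mul(Mul(2, Rational(-17, 210)), 2) = Mul(Rational(-17, 105), 2) = Rational(-34, 105)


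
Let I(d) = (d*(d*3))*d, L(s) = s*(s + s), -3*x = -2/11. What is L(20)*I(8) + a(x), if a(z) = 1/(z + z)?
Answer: 4915233/4 ≈ 1.2288e+6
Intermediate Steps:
x = 2/33 (x = -(-2)/(3*11) = -1/3*(-2/11) = 2/33 ≈ 0.060606)
L(s) = 2*s**2 (L(s) = s*(2*s) = 2*s**2)
I(d) = 3*d**3 (I(d) = (d*(3*d))*d = (3*d**2)*d = 3*d**3)
a(z) = 1/(2*z)
L(20)*I(8) + a(x) = (2*20**2)*(3*8**3) + 1/(2*(2/33)) = (2*400)*(3*512) + (1/2)*(33/2) = 800*1536 + 33/4 = 1228800 + 33/4 = 4915233/4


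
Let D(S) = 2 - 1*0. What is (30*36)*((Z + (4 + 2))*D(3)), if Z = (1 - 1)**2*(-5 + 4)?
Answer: 12960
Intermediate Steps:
D(S) = 2 (D(S) = 2 + 0 = 2)
Z = 0 (Z = 0**2*(-1) = 0*(-1) = 0)
(30*36)*((Z + (4 + 2))*D(3)) = (30*36)*((0 + (4 + 2))*2) = 1080*((0 + 6)*2) = 1080*(6*2) = 1080*12 = 12960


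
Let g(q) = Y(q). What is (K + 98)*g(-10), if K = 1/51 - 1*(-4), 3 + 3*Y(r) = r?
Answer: -67639/153 ≈ -442.08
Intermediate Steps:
Y(r) = -1 + r/3
g(q) = -1 + q/3
K = 205/51 (K = 1/51 + 4 = 205/51 ≈ 4.0196)
(K + 98)*g(-10) = (205/51 + 98)*(-1 + (⅓)*(-10)) = 5203*(-1 - 10/3)/51 = (5203/51)*(-13/3) = -67639/153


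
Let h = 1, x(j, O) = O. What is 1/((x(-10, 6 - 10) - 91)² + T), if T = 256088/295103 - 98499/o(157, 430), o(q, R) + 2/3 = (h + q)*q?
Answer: 1291787344/11654372249801 ≈ 0.00011084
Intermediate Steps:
o(q, R) = -⅔ + q*(1 + q) (o(q, R) = -⅔ + (1 + q)*q = -⅔ + q*(1 + q))
T = -4008529799/1291787344 (T = 256088/295103 - 98499/(-⅔ + 157 + 157²) = 256088*(1/295103) - 98499/(-⅔ + 157 + 24649) = 15064/17359 - 98499/74416/3 = 15064/17359 - 98499*3/74416 = 15064/17359 - 295497/74416 = -4008529799/1291787344 ≈ -3.1031)
1/((x(-10, 6 - 10) - 91)² + T) = 1/(((6 - 10) - 91)² - 4008529799/1291787344) = 1/((-4 - 91)² - 4008529799/1291787344) = 1/((-95)² - 4008529799/1291787344) = 1/(9025 - 4008529799/1291787344) = 1/(11654372249801/1291787344) = 1291787344/11654372249801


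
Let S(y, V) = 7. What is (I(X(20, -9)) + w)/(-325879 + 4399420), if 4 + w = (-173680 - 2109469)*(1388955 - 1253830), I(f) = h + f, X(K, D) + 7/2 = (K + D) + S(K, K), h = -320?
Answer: -205673672623/2715694 ≈ -75735.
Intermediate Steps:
X(K, D) = 7/2 + D + K (X(K, D) = -7/2 + ((K + D) + 7) = -7/2 + ((D + K) + 7) = -7/2 + (7 + D + K) = 7/2 + D + K)
I(f) = -320 + f
w = -308510508629 (w = -4 + (-173680 - 2109469)*(1388955 - 1253830) = -4 - 2283149*135125 = -4 - 308510508625 = -308510508629)
(I(X(20, -9)) + w)/(-325879 + 4399420) = ((-320 + (7/2 - 9 + 20)) - 308510508629)/(-325879 + 4399420) = ((-320 + 29/2) - 308510508629)/4073541 = (-611/2 - 308510508629)*(1/4073541) = -617021017869/2*1/4073541 = -205673672623/2715694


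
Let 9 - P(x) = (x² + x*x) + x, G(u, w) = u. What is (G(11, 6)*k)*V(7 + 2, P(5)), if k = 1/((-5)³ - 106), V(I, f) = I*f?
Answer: 138/7 ≈ 19.714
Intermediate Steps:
P(x) = 9 - x - 2*x² (P(x) = 9 - ((x² + x*x) + x) = 9 - ((x² + x²) + x) = 9 - (2*x² + x) = 9 - (x + 2*x²) = 9 + (-x - 2*x²) = 9 - x - 2*x²)
k = -1/231 (k = 1/(-125 - 106) = 1/(-231) = -1/231 ≈ -0.0043290)
(G(11, 6)*k)*V(7 + 2, P(5)) = (11*(-1/231))*((7 + 2)*(9 - 1*5 - 2*5²)) = -3*(9 - 5 - 2*25)/7 = -3*(9 - 5 - 50)/7 = -3*(-46)/7 = -1/21*(-414) = 138/7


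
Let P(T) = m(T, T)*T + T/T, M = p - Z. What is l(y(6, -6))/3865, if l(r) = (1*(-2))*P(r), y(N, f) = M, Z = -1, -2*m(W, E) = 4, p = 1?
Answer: 6/3865 ≈ 0.0015524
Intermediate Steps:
m(W, E) = -2 (m(W, E) = -½*4 = -2)
M = 2 (M = 1 - 1*(-1) = 1 + 1 = 2)
y(N, f) = 2
P(T) = 1 - 2*T (P(T) = -2*T + T/T = -2*T + 1 = 1 - 2*T)
l(r) = -2 + 4*r (l(r) = (1*(-2))*(1 - 2*r) = -2*(1 - 2*r) = -2 + 4*r)
l(y(6, -6))/3865 = (-2 + 4*2)/3865 = (-2 + 8)*(1/3865) = 6*(1/3865) = 6/3865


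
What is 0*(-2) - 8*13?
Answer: -104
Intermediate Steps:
0*(-2) - 8*13 = 0 - 104 = -104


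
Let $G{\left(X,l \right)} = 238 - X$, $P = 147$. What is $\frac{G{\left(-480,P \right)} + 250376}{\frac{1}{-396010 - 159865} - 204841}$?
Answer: $- \frac{23262812875}{18977665146} \approx -1.2258$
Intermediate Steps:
$\frac{G{\left(-480,P \right)} + 250376}{\frac{1}{-396010 - 159865} - 204841} = \frac{\left(238 - -480\right) + 250376}{\frac{1}{-396010 - 159865} - 204841} = \frac{\left(238 + 480\right) + 250376}{\frac{1}{-555875} - 204841} = \frac{718 + 250376}{- \frac{1}{555875} - 204841} = \frac{251094}{- \frac{113865990876}{555875}} = 251094 \left(- \frac{555875}{113865990876}\right) = - \frac{23262812875}{18977665146}$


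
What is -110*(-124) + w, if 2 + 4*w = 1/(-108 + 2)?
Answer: 5783147/424 ≈ 13640.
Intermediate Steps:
w = -213/424 (w = -½ + 1/(4*(-108 + 2)) = -½ + (¼)/(-106) = -½ + (¼)*(-1/106) = -½ - 1/424 = -213/424 ≈ -0.50236)
-110*(-124) + w = -110*(-124) - 213/424 = 13640 - 213/424 = 5783147/424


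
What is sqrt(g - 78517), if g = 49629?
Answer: 2*I*sqrt(7222) ≈ 169.96*I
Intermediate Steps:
sqrt(g - 78517) = sqrt(49629 - 78517) = sqrt(-28888) = 2*I*sqrt(7222)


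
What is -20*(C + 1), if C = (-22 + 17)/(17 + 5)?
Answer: -170/11 ≈ -15.455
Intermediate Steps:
C = -5/22 ≈ -0.22727
-20*(C + 1) = -20*(-5/22 + 1) = -20*17/22 = -170/11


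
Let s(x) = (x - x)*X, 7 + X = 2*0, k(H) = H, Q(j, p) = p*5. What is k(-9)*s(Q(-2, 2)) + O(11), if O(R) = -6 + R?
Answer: 5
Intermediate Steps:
Q(j, p) = 5*p
X = -7 (X = -7 + 2*0 = -7 + 0 = -7)
s(x) = 0 (s(x) = (x - x)*(-7) = 0*(-7) = 0)
k(-9)*s(Q(-2, 2)) + O(11) = -9*0 + (-6 + 11) = 0 + 5 = 5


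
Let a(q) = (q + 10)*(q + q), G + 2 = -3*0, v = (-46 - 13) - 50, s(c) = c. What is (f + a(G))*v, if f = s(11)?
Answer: 2289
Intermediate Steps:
f = 11
v = -109 (v = -59 - 50 = -109)
G = -2 (G = -2 - 3*0 = -2 + 0 = -2)
a(q) = 2*q*(10 + q) (a(q) = (10 + q)*(2*q) = 2*q*(10 + q))
(f + a(G))*v = (11 + 2*(-2)*(10 - 2))*(-109) = (11 + 2*(-2)*8)*(-109) = (11 - 32)*(-109) = -21*(-109) = 2289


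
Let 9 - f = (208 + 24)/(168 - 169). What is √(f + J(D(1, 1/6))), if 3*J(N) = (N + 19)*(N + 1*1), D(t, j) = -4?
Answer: √226 ≈ 15.033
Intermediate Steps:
f = 241 (f = 9 - (208 + 24)/(168 - 169) = 9 - 232/(-1) = 9 - 232*(-1) = 9 - 1*(-232) = 9 + 232 = 241)
J(N) = (1 + N)*(19 + N)/3 (J(N) = ((N + 19)*(N + 1*1))/3 = ((19 + N)*(N + 1))/3 = ((19 + N)*(1 + N))/3 = ((1 + N)*(19 + N))/3 = (1 + N)*(19 + N)/3)
√(f + J(D(1, 1/6))) = √(241 + (19/3 + (⅓)*(-4)² + (20/3)*(-4))) = √(241 + (19/3 + (⅓)*16 - 80/3)) = √(241 + (19/3 + 16/3 - 80/3)) = √(241 - 15) = √226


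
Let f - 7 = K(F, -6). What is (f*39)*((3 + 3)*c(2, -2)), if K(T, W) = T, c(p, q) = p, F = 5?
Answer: 5616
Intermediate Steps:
f = 12 (f = 7 + 5 = 12)
(f*39)*((3 + 3)*c(2, -2)) = (12*39)*((3 + 3)*2) = 468*(6*2) = 468*12 = 5616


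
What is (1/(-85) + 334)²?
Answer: 805935321/7225 ≈ 1.1155e+5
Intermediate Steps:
(1/(-85) + 334)² = (-1/85 + 334)² = (28389/85)² = 805935321/7225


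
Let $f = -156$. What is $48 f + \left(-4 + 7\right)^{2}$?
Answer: $-7479$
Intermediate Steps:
$48 f + \left(-4 + 7\right)^{2} = 48 \left(-156\right) + \left(-4 + 7\right)^{2} = -7488 + 3^{2} = -7488 + 9 = -7479$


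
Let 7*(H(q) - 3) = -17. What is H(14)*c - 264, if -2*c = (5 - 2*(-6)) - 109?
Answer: -1664/7 ≈ -237.71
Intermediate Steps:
c = 46 (c = -((5 - 2*(-6)) - 109)/2 = -((5 + 12) - 109)/2 = -(17 - 109)/2 = -1/2*(-92) = 46)
H(q) = 4/7 (H(q) = 3 + (1/7)*(-17) = 3 - 17/7 = 4/7)
H(14)*c - 264 = (4/7)*46 - 264 = 184/7 - 264 = -1664/7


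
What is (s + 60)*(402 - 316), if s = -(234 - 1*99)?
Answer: -6450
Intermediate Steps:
s = -135 (s = -(234 - 99) = -1*135 = -135)
(s + 60)*(402 - 316) = (-135 + 60)*(402 - 316) = -75*86 = -6450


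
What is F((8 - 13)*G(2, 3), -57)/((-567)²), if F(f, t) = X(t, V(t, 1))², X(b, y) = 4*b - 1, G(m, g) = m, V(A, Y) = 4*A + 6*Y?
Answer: 52441/321489 ≈ 0.16312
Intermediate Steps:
X(b, y) = -1 + 4*b
F(f, t) = (-1 + 4*t)²
F((8 - 13)*G(2, 3), -57)/((-567)²) = (-1 + 4*(-57))²/((-567)²) = (-1 - 228)²/321489 = (-229)²*(1/321489) = 52441*(1/321489) = 52441/321489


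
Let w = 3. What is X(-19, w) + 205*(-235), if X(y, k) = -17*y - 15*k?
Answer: -47897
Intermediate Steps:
X(-19, w) + 205*(-235) = (-17*(-19) - 15*3) + 205*(-235) = (323 - 45) - 48175 = 278 - 48175 = -47897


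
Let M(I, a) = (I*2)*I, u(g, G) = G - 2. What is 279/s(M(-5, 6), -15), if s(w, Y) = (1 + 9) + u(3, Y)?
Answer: -279/7 ≈ -39.857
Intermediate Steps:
u(g, G) = -2 + G
M(I, a) = 2*I**2 (M(I, a) = (2*I)*I = 2*I**2)
s(w, Y) = 8 + Y (s(w, Y) = (1 + 9) + (-2 + Y) = 10 + (-2 + Y) = 8 + Y)
279/s(M(-5, 6), -15) = 279/(8 - 15) = 279/(-7) = 279*(-1/7) = -279/7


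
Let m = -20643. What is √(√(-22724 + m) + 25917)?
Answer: √(25917 + I*√43367) ≈ 160.99 + 0.6468*I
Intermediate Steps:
√(√(-22724 + m) + 25917) = √(√(-22724 - 20643) + 25917) = √(√(-43367) + 25917) = √(I*√43367 + 25917) = √(25917 + I*√43367)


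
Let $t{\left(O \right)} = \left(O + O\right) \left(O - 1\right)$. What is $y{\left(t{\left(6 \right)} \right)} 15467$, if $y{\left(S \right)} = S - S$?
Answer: $0$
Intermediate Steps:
$t{\left(O \right)} = 2 O \left(-1 + O\right)$
$y{\left(S \right)} = 0$
$y{\left(t{\left(6 \right)} \right)} 15467 = 0 \cdot 15467 = 0$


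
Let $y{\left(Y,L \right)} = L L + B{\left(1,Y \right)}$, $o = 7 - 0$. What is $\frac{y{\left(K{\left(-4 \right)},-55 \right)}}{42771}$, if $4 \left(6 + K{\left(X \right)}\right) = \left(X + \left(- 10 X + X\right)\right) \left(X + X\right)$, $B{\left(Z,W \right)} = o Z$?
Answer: $\frac{3032}{42771} \approx 0.070889$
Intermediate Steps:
$o = 7$ ($o = 7 + 0 = 7$)
$B{\left(Z,W \right)} = 7 Z$
$K{\left(X \right)} = -6 - 4 X^{2}$ ($K{\left(X \right)} = -6 + \frac{\left(X + \left(- 10 X + X\right)\right) \left(X + X\right)}{4} = -6 + \frac{\left(X - 9 X\right) 2 X}{4} = -6 + \frac{- 8 X 2 X}{4} = -6 + \frac{\left(-16\right) X^{2}}{4} = -6 - 4 X^{2}$)
$y{\left(Y,L \right)} = 7 + L^{2}$ ($y{\left(Y,L \right)} = L L + 7 \cdot 1 = L^{2} + 7 = 7 + L^{2}$)
$\frac{y{\left(K{\left(-4 \right)},-55 \right)}}{42771} = \frac{7 + \left(-55\right)^{2}}{42771} = \left(7 + 3025\right) \frac{1}{42771} = 3032 \cdot \frac{1}{42771} = \frac{3032}{42771}$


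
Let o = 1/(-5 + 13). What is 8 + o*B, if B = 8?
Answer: 9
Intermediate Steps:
o = ⅛ (o = 1/8 = ⅛ ≈ 0.12500)
8 + o*B = 8 + (⅛)*8 = 8 + 1 = 9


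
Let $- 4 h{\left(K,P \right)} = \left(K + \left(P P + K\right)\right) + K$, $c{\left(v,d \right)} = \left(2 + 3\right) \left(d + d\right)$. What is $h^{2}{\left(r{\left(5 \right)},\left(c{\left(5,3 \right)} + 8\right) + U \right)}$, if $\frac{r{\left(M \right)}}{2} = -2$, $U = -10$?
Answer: $37249$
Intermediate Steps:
$c{\left(v,d \right)} = 10 d$ ($c{\left(v,d \right)} = 5 \cdot 2 d = 10 d$)
$r{\left(M \right)} = -4$ ($r{\left(M \right)} = 2 \left(-2\right) = -4$)
$h{\left(K,P \right)} = - \frac{3 K}{4} - \frac{P^{2}}{4}$ ($h{\left(K,P \right)} = - \frac{\left(K + \left(P P + K\right)\right) + K}{4} = - \frac{\left(K + \left(P^{2} + K\right)\right) + K}{4} = - \frac{\left(K + \left(K + P^{2}\right)\right) + K}{4} = - \frac{\left(P^{2} + 2 K\right) + K}{4} = - \frac{P^{2} + 3 K}{4} = - \frac{3 K}{4} - \frac{P^{2}}{4}$)
$h^{2}{\left(r{\left(5 \right)},\left(c{\left(5,3 \right)} + 8\right) + U \right)} = \left(\left(- \frac{3}{4}\right) \left(-4\right) - \frac{\left(\left(10 \cdot 3 + 8\right) - 10\right)^{2}}{4}\right)^{2} = \left(3 - \frac{\left(\left(30 + 8\right) - 10\right)^{2}}{4}\right)^{2} = \left(3 - \frac{\left(38 - 10\right)^{2}}{4}\right)^{2} = \left(3 - \frac{28^{2}}{4}\right)^{2} = \left(3 - 196\right)^{2} = \left(-193\right)^{2} = 37249$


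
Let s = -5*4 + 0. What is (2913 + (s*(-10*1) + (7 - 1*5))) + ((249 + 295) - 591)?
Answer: 3068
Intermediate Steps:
s = -20 (s = -20 + 0 = -20)
(2913 + (s*(-10*1) + (7 - 1*5))) + ((249 + 295) - 591) = (2913 + (-(-200) + (7 - 1*5))) + ((249 + 295) - 591) = (2913 + (-20*(-10) + (7 - 5))) + (544 - 591) = (2913 + (200 + 2)) - 47 = (2913 + 202) - 47 = 3115 - 47 = 3068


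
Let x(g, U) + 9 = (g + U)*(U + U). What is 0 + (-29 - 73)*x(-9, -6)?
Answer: -17442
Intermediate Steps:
x(g, U) = -9 + 2*U*(U + g) (x(g, U) = -9 + (g + U)*(U + U) = -9 + (U + g)*(2*U) = -9 + 2*U*(U + g))
0 + (-29 - 73)*x(-9, -6) = 0 + (-29 - 73)*(-9 + 2*(-6)**2 + 2*(-6)*(-9)) = 0 - 102*(-9 + 2*36 + 108) = 0 - 102*(-9 + 72 + 108) = 0 - 102*171 = 0 - 17442 = -17442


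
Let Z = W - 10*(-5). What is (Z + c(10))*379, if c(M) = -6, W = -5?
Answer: 14781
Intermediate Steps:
Z = 45 (Z = -5 - 10*(-5) = -5 + 50 = 45)
(Z + c(10))*379 = (45 - 6)*379 = 39*379 = 14781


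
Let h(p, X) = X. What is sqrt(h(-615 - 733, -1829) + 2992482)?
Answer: sqrt(2990653) ≈ 1729.3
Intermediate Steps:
sqrt(h(-615 - 733, -1829) + 2992482) = sqrt(-1829 + 2992482) = sqrt(2990653)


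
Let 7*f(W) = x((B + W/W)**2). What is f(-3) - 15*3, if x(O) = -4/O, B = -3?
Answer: -316/7 ≈ -45.143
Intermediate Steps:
f(W) = -1/7 (f(W) = (-4/(-3 + W/W)**2)/7 = (-4/(-3 + 1)**2)/7 = (-4/((-2)**2))/7 = (-4/4)/7 = (-4*1/4)/7 = (1/7)*(-1) = -1/7)
f(-3) - 15*3 = -1/7 - 15*3 = -1/7 - 45 = -316/7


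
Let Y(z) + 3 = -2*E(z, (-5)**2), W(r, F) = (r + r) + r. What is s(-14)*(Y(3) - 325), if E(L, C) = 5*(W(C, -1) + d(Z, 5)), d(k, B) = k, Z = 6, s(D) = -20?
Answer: 22760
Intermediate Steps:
W(r, F) = 3*r (W(r, F) = 2*r + r = 3*r)
E(L, C) = 30 + 15*C (E(L, C) = 5*(3*C + 6) = 5*(6 + 3*C) = 30 + 15*C)
Y(z) = -813 (Y(z) = -3 - 2*(30 + 15*(-5)**2) = -3 - 2*(30 + 15*25) = -3 - 2*(30 + 375) = -3 - 2*405 = -3 - 810 = -813)
s(-14)*(Y(3) - 325) = -20*(-813 - 325) = -20*(-1138) = 22760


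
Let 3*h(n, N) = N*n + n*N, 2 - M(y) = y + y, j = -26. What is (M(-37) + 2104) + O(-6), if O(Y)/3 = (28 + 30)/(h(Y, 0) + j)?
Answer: 28253/13 ≈ 2173.3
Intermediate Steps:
M(y) = 2 - 2*y (M(y) = 2 - (y + y) = 2 - 2*y)
h(n, N) = 2*N*n/3 (h(n, N) = (N*n + n*N)/3 = (N*n + N*n)/3 = (2*N*n)/3 = 2*N*n/3)
O(Y) = -87/13 (O(Y) = 3*((28 + 30)/((⅔)*0*Y - 26)) = 3*(58/(0 - 26)) = 3*(58/(-26)) = 3*(58*(-1/26)) = 3*(-29/13) = -87/13)
(M(-37) + 2104) + O(-6) = ((2 - 2*(-37)) + 2104) - 87/13 = ((2 + 74) + 2104) - 87/13 = (76 + 2104) - 87/13 = 2180 - 87/13 = 28253/13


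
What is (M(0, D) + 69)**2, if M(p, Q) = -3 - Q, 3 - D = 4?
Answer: 4489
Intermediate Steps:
D = -1 (D = 3 - 1*4 = 3 - 4 = -1)
(M(0, D) + 69)**2 = ((-3 - 1*(-1)) + 69)**2 = ((-3 + 1) + 69)**2 = (-2 + 69)**2 = 67**2 = 4489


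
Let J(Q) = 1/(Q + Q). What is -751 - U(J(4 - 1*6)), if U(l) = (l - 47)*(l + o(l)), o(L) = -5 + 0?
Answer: -15985/16 ≈ -999.06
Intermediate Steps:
o(L) = -5
J(Q) = 1/(2*Q)
U(l) = (-47 + l)*(-5 + l) (U(l) = (l - 47)*(l - 5) = (-47 + l)*(-5 + l))
-751 - U(J(4 - 1*6)) = -751 - (235 + (1/(2*(4 - 1*6)))**2 - 26/(4 - 1*6)) = -751 - (235 + (1/(2*(4 - 6)))**2 - 26/(4 - 6)) = -751 - (235 + ((1/2)/(-2))**2 - 26/(-2)) = -751 - (235 + ((1/2)*(-1/2))**2 - 26*(-1)/2) = -751 - (235 + (-1/4)**2 - 52*(-1/4)) = -751 - (235 + 1/16 + 13) = -751 - 1*3969/16 = -751 - 3969/16 = -15985/16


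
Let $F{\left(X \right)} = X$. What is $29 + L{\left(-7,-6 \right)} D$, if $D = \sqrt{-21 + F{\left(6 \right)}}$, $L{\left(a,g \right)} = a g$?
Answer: $29 + 42 i \sqrt{15} \approx 29.0 + 162.67 i$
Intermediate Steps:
$D = i \sqrt{15}$ ($D = \sqrt{-21 + 6} = \sqrt{-15} = i \sqrt{15} \approx 3.873 i$)
$29 + L{\left(-7,-6 \right)} D = 29 + \left(-7\right) \left(-6\right) i \sqrt{15} = 29 + 42 i \sqrt{15}$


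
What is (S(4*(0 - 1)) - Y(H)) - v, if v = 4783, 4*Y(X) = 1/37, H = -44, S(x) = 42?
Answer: -701669/148 ≈ -4741.0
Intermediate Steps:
Y(X) = 1/148 (Y(X) = (¼)/37 = (¼)*(1/37) = 1/148)
(S(4*(0 - 1)) - Y(H)) - v = (42 - 1*1/148) - 1*4783 = (42 - 1/148) - 4783 = 6215/148 - 4783 = -701669/148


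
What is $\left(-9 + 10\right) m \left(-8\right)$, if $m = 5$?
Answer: $-40$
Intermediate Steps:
$\left(-9 + 10\right) m \left(-8\right) = \left(-9 + 10\right) 5 \left(-8\right) = 1 \cdot 5 \left(-8\right) = 5 \left(-8\right) = -40$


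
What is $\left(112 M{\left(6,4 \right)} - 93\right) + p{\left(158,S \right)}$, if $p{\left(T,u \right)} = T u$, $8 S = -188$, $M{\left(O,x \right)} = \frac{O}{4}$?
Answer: $-3638$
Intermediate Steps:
$M{\left(O,x \right)} = \frac{O}{4}$ ($M{\left(O,x \right)} = O \frac{1}{4} = \frac{O}{4}$)
$S = - \frac{47}{2}$ ($S = \frac{1}{8} \left(-188\right) = - \frac{47}{2} \approx -23.5$)
$\left(112 M{\left(6,4 \right)} - 93\right) + p{\left(158,S \right)} = \left(112 \cdot \frac{1}{4} \cdot 6 - 93\right) + 158 \left(- \frac{47}{2}\right) = \left(112 \cdot \frac{3}{2} - 93\right) - 3713 = \left(168 - 93\right) - 3713 = 75 - 3713 = -3638$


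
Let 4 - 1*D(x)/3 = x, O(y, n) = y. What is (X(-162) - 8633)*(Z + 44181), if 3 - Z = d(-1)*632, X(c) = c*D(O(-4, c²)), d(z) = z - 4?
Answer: -592794224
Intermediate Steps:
d(z) = -4 + z
D(x) = 12 - 3*x
X(c) = 24*c (X(c) = c*(12 - 3*(-4)) = c*(12 + 12) = c*24 = 24*c)
Z = 3163 (Z = 3 - (-4 - 1)*632 = 3 - (-5)*632 = 3 - 1*(-3160) = 3 + 3160 = 3163)
(X(-162) - 8633)*(Z + 44181) = (24*(-162) - 8633)*(3163 + 44181) = (-3888 - 8633)*47344 = -12521*47344 = -592794224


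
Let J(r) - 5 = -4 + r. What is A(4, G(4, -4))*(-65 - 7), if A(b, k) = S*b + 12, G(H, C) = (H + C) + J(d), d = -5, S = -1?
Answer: -576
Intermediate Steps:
J(r) = 1 + r (J(r) = 5 + (-4 + r) = 1 + r)
G(H, C) = -4 + C + H (G(H, C) = (H + C) + (1 - 5) = (C + H) - 4 = -4 + C + H)
A(b, k) = 12 - b (A(b, k) = -b + 12 = 12 - b)
A(4, G(4, -4))*(-65 - 7) = (12 - 1*4)*(-65 - 7) = (12 - 4)*(-72) = 8*(-72) = -576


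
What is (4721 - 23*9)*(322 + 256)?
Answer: 2609092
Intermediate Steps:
(4721 - 23*9)*(322 + 256) = (4721 - 207)*578 = 4514*578 = 2609092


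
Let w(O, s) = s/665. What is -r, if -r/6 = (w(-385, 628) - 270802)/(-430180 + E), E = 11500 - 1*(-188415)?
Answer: 360165404/51042075 ≈ 7.0562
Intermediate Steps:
E = 199915 (E = 11500 + 188415 = 199915)
w(O, s) = s/665 (w(O, s) = s*(1/665) = s/665)
r = -360165404/51042075 (r = -6*((1/665)*628 - 270802)/(-430180 + 199915) = -6*(628/665 - 270802)/(-230265) = -(-1080496212)*(-1)/(665*230265) = -6*180082702/153126225 = -360165404/51042075 ≈ -7.0562)
-r = -1*(-360165404/51042075) = 360165404/51042075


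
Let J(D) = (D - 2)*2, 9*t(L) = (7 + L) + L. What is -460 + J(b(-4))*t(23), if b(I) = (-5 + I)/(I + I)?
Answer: -16931/36 ≈ -470.31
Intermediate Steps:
b(I) = (-5 + I)/(2*I) (b(I) = (-5 + I)/((2*I)) = (-5 + I)*(1/(2*I)) = (-5 + I)/(2*I))
t(L) = 7/9 + 2*L/9 (t(L) = ((7 + L) + L)/9 = (7 + 2*L)/9 = 7/9 + 2*L/9)
J(D) = -4 + 2*D (J(D) = (-2 + D)*2 = -4 + 2*D)
-460 + J(b(-4))*t(23) = -460 + (-4 + 2*((½)*(-5 - 4)/(-4)))*(7/9 + (2/9)*23) = -460 + (-4 + 2*((½)*(-¼)*(-9)))*(7/9 + 46/9) = -460 + (-4 + 2*(9/8))*(53/9) = -460 + (-4 + 9/4)*(53/9) = -460 - 7/4*53/9 = -460 - 371/36 = -16931/36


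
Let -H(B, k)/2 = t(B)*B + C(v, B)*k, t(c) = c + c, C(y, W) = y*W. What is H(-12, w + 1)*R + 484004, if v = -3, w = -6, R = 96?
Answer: 463268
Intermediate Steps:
C(y, W) = W*y
t(c) = 2*c
H(B, k) = -4*B² + 6*B*k (H(B, k) = -2*((2*B)*B + (B*(-3))*k) = -2*(2*B² + (-3*B)*k) = -2*(2*B² - 3*B*k) = -4*B² + 6*B*k)
H(-12, w + 1)*R + 484004 = (2*(-12)*(-2*(-12) + 3*(-6 + 1)))*96 + 484004 = (2*(-12)*(24 + 3*(-5)))*96 + 484004 = (2*(-12)*(24 - 15))*96 + 484004 = (2*(-12)*9)*96 + 484004 = -216*96 + 484004 = -20736 + 484004 = 463268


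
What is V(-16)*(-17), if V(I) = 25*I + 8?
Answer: 6664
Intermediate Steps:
V(I) = 8 + 25*I
V(-16)*(-17) = (8 + 25*(-16))*(-17) = (8 - 400)*(-17) = -392*(-17) = 6664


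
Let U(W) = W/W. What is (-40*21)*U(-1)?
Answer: -840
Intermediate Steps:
U(W) = 1
(-40*21)*U(-1) = -40*21*1 = -840*1 = -840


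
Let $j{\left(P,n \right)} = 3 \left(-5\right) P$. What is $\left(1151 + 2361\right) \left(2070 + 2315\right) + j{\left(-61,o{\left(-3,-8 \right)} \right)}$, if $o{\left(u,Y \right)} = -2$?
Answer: $15401035$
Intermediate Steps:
$j{\left(P,n \right)} = - 15 P$
$\left(1151 + 2361\right) \left(2070 + 2315\right) + j{\left(-61,o{\left(-3,-8 \right)} \right)} = \left(1151 + 2361\right) \left(2070 + 2315\right) - -915 = 3512 \cdot 4385 + 915 = 15400120 + 915 = 15401035$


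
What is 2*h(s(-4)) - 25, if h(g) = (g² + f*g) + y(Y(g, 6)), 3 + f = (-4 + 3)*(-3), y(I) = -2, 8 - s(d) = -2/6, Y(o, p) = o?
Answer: 989/9 ≈ 109.89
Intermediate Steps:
s(d) = 25/3 (s(d) = 8 - (-2)/6 = 8 - 1*(-⅓) = 8 + ⅓ = 25/3)
f = 0 (f = -3 + (-4 + 3)*(-3) = -3 - 1*(-3) = -3 + 3 = 0)
h(g) = -2 + g² (h(g) = (g² + 0*g) - 2 = (g² + 0) - 2 = g² - 2 = -2 + g²)
2*h(s(-4)) - 25 = 2*(-2 + (25/3)²) - 25 = 2*(-2 + 625/9) - 25 = 2*(607/9) - 25 = 1214/9 - 25 = 989/9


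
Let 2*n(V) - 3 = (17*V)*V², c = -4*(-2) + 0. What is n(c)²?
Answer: 75811849/4 ≈ 1.8953e+7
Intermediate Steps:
c = 8 (c = 8 + 0 = 8)
n(V) = 3/2 + 17*V³/2 (n(V) = 3/2 + ((17*V)*V²)/2 = 3/2 + (17*V³)/2 = 3/2 + 17*V³/2)
n(c)² = (3/2 + (17/2)*8³)² = (3/2 + (17/2)*512)² = (3/2 + 4352)² = (8707/2)² = 75811849/4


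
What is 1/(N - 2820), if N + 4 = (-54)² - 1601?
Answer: -1/1509 ≈ -0.00066269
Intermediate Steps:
N = 1311 (N = -4 + ((-54)² - 1601) = -4 + (2916 - 1601) = -4 + 1315 = 1311)
1/(N - 2820) = 1/(1311 - 2820) = 1/(-1509) = -1/1509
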